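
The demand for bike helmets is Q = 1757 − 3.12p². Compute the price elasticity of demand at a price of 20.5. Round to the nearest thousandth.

-5.882

At p = 20.5, Q = 445.82.
dQ/dp = −2·3.12·p = −127.92.
Point elasticity E = (dQ/dp)·(p/Q) = -127.92 × 20.5/445.82 ≈ -5.882.
|E| > 1, so demand is elastic at this price.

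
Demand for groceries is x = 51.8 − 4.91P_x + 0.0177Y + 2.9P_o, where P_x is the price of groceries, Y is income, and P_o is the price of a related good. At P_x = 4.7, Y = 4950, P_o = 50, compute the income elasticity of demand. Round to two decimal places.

At the given point, x = 51.8 − 4.91(4.7) + 0.0177(4950) + 2.9(50) = 51.8 − 23.077 + 87.615 + 145 = 261.338.
∂x/∂Y = +0.0177, so E_I = 0.0177·(4950/261.338) ≈ 0.34.
E_I ∈ (0,1): normal good (necessity).

0.34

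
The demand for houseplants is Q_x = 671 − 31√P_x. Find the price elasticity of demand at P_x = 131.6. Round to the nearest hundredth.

At P_x = 131.6, Q_x = 315.3772.
dQ_x/dP_x = −31/(2√P_x) = −31/(2·11.4717).
Point elasticity E = (dQ_x/dP_x)·(P_x/Q_x) = -1.3512 × 131.6/315.3772 ≈ -0.56.
|E| < 1, so demand is inelastic at this price.

-0.56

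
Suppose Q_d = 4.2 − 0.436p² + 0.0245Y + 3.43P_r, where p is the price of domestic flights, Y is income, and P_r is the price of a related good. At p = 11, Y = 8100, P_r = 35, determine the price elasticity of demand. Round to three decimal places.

Q_d = 4.2 − 0.436(11)² + 0.0245(8100) + 3.43(35) = 4.2 − 52.756 + 198.45 + 120.05 = 269.944.
∂Q_d/∂p = −2·0.436·p = -9.592, so E_p = -9.592·(11/269.944) ≈ -0.391.
|E_p| < 1: demand is inelastic.

-0.391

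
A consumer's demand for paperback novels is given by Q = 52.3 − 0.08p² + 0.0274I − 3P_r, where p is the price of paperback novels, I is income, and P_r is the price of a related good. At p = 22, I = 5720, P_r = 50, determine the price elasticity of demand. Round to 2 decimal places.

-3.81

First evaluate Q: 52.3 − 0.08(22)² + 0.0274(5720) − 3(50) = 52.3 − 38.72 + 156.728 − 150 = 20.308.
∂Q/∂p = −2·0.08·p = -3.52, so E_p = -3.52·(22/20.308) ≈ -3.81.
|E_p| > 1: demand is elastic.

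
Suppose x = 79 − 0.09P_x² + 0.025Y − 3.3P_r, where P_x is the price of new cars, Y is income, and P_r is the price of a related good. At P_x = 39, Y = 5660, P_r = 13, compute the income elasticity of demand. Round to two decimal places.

Evaluating quantity at (P_x, Y, P_r) gives x = 79 − 0.09(39)² + 0.025(5660) − 3.3(13) = 79 − 136.89 + 141.5 − 42.9 = 40.71.
∂x/∂Y = +0.025, so E_I = 0.025·(5660/40.71) ≈ 3.48.
E_I > 1: normal good (luxury).

3.48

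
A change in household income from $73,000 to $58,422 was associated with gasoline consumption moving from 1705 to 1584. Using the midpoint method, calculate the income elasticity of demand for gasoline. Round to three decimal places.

0.332

%ΔQ = (1584 − 1705)/[(1705+1584)/2] = -121/1644.5 ≈ -0.0736.
%ΔY = (58,422 − 73,000)/[(73,000+58,422)/2] = -14578/65711 ≈ -0.2219.
E_I = %ΔQ/%ΔY ≈ 0.332.
E_I ∈ (0,1): normal good (necessity).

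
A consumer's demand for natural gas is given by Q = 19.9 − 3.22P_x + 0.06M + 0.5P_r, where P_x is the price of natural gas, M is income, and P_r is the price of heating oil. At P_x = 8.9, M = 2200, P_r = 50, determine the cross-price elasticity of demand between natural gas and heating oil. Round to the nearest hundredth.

0.17

Substituting, Q = 19.9 − 3.22(8.9) + 0.06(2200) + 0.5(50) = 19.9 − 28.658 + 132 + 25 = 148.242.
∂Q/∂P_r = +0.5, so E_xy = 0.5·(50/148.242) ≈ 0.17.
E_xy > 0: the goods are substitutes.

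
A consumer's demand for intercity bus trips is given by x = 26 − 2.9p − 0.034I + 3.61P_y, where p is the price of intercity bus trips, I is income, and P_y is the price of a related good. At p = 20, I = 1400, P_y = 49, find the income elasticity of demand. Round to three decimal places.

-0.489

Evaluating quantity at (p, I, P_y) gives x = 26 − 2.9(20) − 0.034(1400) + 3.61(49) = 26 − 58 − 47.6 + 176.89 = 97.29.
∂x/∂I = −0.034, so E_I = -0.034·(1400/97.29) ≈ -0.489.
E_I < 0: inferior good.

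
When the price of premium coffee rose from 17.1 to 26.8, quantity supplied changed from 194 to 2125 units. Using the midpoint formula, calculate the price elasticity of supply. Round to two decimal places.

%ΔQ = (2125 − 194)/[(194 + 2125)/2] = 1931/1159.5 ≈ 1.6654.
%ΔP = (26.8 − 17.1)/[(17.1 + 26.8)/2] = 9.7/21.95 ≈ 0.4419.
Arc elasticity E = %ΔQ/%ΔP ≈ 1.6654/0.4419 ≈ 3.77.
|E| > 1: supply is elastic over this range.

3.77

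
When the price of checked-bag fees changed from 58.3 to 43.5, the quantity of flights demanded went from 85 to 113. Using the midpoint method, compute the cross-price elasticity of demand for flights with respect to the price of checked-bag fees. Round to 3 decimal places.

-0.973

%ΔQ_x = (113 − 85)/[(85+113)/2] = 28/99 ≈ 0.2828.
%ΔP_y = (43.5 − 58.3)/[(58.3+43.5)/2] ≈ -0.2908.
E_xy = 0.2828/-0.2908 ≈ -0.973.
E_xy < 0, so flights and checked-bag fees are complements.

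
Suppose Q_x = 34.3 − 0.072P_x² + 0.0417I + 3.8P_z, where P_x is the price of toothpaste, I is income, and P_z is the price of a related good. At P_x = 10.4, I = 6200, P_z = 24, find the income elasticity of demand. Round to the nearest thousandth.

0.687

Evaluating quantity at (P_x, I, P_z) gives Q_x = 34.3 − 0.072(10.4)² + 0.0417(6200) + 3.8(24) = 34.3 − 7.7875 + 258.54 + 91.2 = 376.2525.
∂Q_x/∂I = +0.0417, so E_I = 0.0417·(6200/376.2525) ≈ 0.687.
E_I ∈ (0,1): normal good (necessity).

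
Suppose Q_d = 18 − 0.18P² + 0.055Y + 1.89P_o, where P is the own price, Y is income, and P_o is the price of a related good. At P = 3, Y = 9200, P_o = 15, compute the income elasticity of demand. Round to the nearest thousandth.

Substituting, Q_d = 18 − 0.18(3)² + 0.055(9200) + 1.89(15) = 18 − 1.62 + 506 + 28.35 = 550.73.
∂Q_d/∂Y = +0.055, so E_I = 0.055·(9200/550.73) ≈ 0.919.
E_I ∈ (0,1): normal good (necessity).

0.919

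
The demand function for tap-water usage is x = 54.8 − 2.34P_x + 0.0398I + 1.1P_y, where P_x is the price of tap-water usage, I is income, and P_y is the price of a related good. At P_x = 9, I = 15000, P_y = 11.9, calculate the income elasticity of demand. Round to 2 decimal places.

Substituting, x = 54.8 − 2.34(9) + 0.0398(15000) + 1.1(11.9) = 54.8 − 21.06 + 597 + 13.09 = 643.83.
∂x/∂I = +0.0398, so E_I = 0.0398·(15000/643.83) ≈ 0.93.
E_I ∈ (0,1): normal good (necessity).

0.93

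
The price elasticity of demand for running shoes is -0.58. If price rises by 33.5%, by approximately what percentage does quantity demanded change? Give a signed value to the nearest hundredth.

%ΔQ ≈ E × %ΔP = (-0.58) × (33.5%) = -19.43%.

-19.43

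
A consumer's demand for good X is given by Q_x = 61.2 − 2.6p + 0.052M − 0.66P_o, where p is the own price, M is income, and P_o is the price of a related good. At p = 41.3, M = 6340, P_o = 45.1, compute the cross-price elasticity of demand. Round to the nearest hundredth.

-0.12

Substituting, Q_x = 61.2 − 2.6(41.3) + 0.052(6340) − 0.66(45.1) = 61.2 − 107.38 + 329.68 − 29.766 = 253.734.
∂Q_x/∂P_o = −0.66, so E_xy = -0.66·(45.1/253.734) ≈ -0.12.
E_xy < 0: the goods are complements.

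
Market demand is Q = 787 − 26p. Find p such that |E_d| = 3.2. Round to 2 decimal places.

23.06

Set −bp/(a − bp) = −3.2 ⇒ bp = 3.2(a − bp) ⇒ bp(1+3.2) = 3.2·a.
p = 3.2·787/(26·4.2) ≈ 23.06.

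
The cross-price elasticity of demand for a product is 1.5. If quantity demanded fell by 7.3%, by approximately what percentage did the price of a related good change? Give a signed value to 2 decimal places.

-4.87

%ΔQ ≈ E × %ΔP_y ⇒ %ΔP_y = %ΔQ / E = (-7.3%)/(1.5) ≈ -4.87%.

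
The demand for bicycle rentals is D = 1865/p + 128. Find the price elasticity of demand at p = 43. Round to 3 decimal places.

At p = 43, D = 171.3721.
dD/dp = −1865/p² = −1.0087.
Point elasticity E = (dD/dp)·(p/D) = -1.0087 × 43/171.3721 ≈ -0.253.
|E| < 1, so demand is inelastic at this price.

-0.253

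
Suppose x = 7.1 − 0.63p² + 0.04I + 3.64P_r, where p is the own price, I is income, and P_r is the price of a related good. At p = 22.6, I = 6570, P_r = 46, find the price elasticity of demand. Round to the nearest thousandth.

-5.569

First evaluate x: 7.1 − 0.63(22.6)² + 0.04(6570) + 3.64(46) = 7.1 − 321.7788 + 262.8 + 167.44 = 115.5612.
∂x/∂p = −2·0.63·p = -28.476, so E_p = -28.476·(22.6/115.5612) ≈ -5.569.
|E_p| > 1: demand is elastic.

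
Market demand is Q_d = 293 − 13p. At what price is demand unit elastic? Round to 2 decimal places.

For linear demand Q_d = a − bp, E = −bp/(a − bp). |E| = 1 ⇒ bp = a − bp ⇒ p = a/(2b).
p = 293/(2·13) ≈ 11.27.

11.27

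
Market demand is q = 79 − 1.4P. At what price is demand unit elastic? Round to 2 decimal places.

For linear demand q = a − bP, E = −bP/(a − bP). |E| = 1 ⇒ bP = a − bP ⇒ P = a/(2b).
P = 79/(2·1.4) ≈ 28.21.

28.21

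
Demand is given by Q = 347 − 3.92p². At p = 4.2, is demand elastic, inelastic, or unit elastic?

At p = 4.2, Q = 277.8512.
dQ/dp = −2·3.92·p = −32.928.
Point elasticity E = (dQ/dp)·(p/Q) = -32.928 × 4.2/277.8512 ≈ -0.498.
|E| ≈ 0.498 < 1, so demand is inelastic.

inelastic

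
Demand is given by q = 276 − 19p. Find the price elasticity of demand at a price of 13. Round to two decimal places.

-8.52

At p = 13, q = 29.
dq/dp = −19.
Point elasticity E = (dq/dp)·(p/q) = -19 × 13/29 ≈ -8.52.
|E| > 1, so demand is elastic at this price.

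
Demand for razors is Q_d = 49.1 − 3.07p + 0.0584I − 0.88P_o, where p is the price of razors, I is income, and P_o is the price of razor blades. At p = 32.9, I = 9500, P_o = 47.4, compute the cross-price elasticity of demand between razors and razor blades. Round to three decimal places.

At the given point, Q_d = 49.1 − 3.07(32.9) + 0.0584(9500) − 0.88(47.4) = 49.1 − 101.003 + 554.8 − 41.712 = 461.185.
∂Q_d/∂P_o = −0.88, so E_xy = -0.88·(47.4/461.185) ≈ -0.090.
E_xy < 0: the goods are complements.

-0.090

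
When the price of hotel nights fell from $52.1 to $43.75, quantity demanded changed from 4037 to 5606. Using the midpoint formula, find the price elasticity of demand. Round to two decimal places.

%Δq = (5606 − 4037)/[(4037 + 5606)/2] = 1569/4821.5 ≈ 0.3254.
%Δp = (43.75 − 52.1)/[(52.1 + 43.75)/2] = -8.35/47.925 ≈ -0.1742.
Arc elasticity E = %Δq/%Δp ≈ 0.3254/-0.1742 ≈ -1.87.
|E| > 1: demand is elastic over this range.

-1.87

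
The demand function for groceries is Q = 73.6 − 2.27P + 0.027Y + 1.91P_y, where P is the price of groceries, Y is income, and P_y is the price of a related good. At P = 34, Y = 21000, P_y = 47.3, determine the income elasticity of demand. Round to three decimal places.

0.867

Substituting, Q = 73.6 − 2.27(34) + 0.027(21000) + 1.91(47.3) = 73.6 − 77.18 + 567 + 90.343 = 653.763.
∂Q/∂Y = +0.027, so E_I = 0.027·(21000/653.763) ≈ 0.867.
E_I ∈ (0,1): normal good (necessity).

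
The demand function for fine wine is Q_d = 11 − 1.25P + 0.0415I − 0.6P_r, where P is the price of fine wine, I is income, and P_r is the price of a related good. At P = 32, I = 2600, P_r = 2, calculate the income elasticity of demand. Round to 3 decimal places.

1.389

Q_d = 11 − 1.25(32) + 0.0415(2600) − 0.6(2) = 11 − 40 + 107.9 − 1.2 = 77.7.
∂Q_d/∂I = +0.0415, so E_I = 0.0415·(2600/77.7) ≈ 1.389.
E_I > 1: normal good (luxury).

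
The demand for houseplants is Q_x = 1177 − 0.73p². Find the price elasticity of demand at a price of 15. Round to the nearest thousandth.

-0.324

At p = 15, Q_x = 1012.75.
dQ_x/dp = −2·0.73·p = −21.9.
Point elasticity E = (dQ_x/dp)·(p/Q_x) = -21.9 × 15/1012.75 ≈ -0.324.
|E| < 1, so demand is inelastic at this price.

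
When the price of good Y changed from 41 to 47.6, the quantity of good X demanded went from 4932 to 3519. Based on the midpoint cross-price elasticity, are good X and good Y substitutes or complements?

complements

%ΔQ_x = (3519 − 4932)/[(4932+3519)/2] = -1413/4225.5 ≈ -0.3344.
%ΔP_y = (47.6 − 41)/[(41+47.6)/2] ≈ 0.1490.
E_xy = -0.3344/0.1490 ≈ -2.245.
E_xy < 0, so the goods are complements.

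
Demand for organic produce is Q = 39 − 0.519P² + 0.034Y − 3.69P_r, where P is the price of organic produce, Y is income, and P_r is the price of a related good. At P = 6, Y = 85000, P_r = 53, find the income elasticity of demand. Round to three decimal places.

First evaluate Q: 39 − 0.519(6)² + 0.034(85000) − 3.69(53) = 39 − 18.684 + 2890 − 195.57 = 2714.746.
∂Q/∂Y = +0.034, so E_I = 0.034·(85000/2714.746) ≈ 1.065.
E_I > 1: normal good (luxury).

1.065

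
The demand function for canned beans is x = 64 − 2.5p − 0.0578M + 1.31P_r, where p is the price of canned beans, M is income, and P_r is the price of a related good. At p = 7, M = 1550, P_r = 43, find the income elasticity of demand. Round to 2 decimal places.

-6.77

Evaluating quantity at (p, M, P_r) gives x = 64 − 2.5(7) − 0.0578(1550) + 1.31(43) = 64 − 17.5 − 89.59 + 56.33 = 13.24.
∂x/∂M = −0.0578, so E_I = -0.0578·(1550/13.24) ≈ -6.77.
E_I < 0: inferior good.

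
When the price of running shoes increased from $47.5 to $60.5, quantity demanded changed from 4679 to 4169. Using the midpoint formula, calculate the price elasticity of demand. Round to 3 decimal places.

-0.479

%ΔQ = (4169 − 4679)/[(4679 + 4169)/2] = -510/4424 ≈ -0.1153.
%Δp = (60.5 − 47.5)/[(47.5 + 60.5)/2] = 13/54 ≈ 0.2407.
Arc elasticity E = %ΔQ/%Δp ≈ -0.1153/0.2407 ≈ -0.479.
|E| < 1: demand is inelastic over this range.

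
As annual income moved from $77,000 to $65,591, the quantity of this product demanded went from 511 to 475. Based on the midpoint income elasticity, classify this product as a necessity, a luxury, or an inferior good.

%ΔQ = (475 − 511)/[(511+475)/2] = -36/493 ≈ -0.0730.
%ΔY = (65,591 − 77,000)/[(77,000+65,591)/2] = -11409/71295.5 ≈ -0.1600.
E_I = %ΔQ/%ΔY ≈ 0.456.
E_I ∈ (0,1): normal good (necessity).

necessity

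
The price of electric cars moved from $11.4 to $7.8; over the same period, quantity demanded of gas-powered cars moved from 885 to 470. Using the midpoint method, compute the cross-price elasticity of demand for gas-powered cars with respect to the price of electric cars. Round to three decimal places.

1.633

%ΔQ_x = (470 − 885)/[(885+470)/2] = -415/677.5 ≈ -0.6125.
%ΔP_y = (7.8 − 11.4)/[(11.4+7.8)/2] ≈ -0.3750.
E_xy = -0.6125/-0.3750 ≈ 1.633.
E_xy > 0, so gas-powered cars and electric cars are substitutes.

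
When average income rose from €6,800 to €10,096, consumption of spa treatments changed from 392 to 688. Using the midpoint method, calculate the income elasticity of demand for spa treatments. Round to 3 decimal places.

%ΔQ = (688 − 392)/[(392+688)/2] = 296/540 ≈ 0.5481.
%ΔI = (10,096 − 6,800)/[(6,800+10,096)/2] = 3296/8448 ≈ 0.3902.
E_I = %ΔQ/%ΔI ≈ 1.405.
E_I > 1: normal good (luxury).

1.405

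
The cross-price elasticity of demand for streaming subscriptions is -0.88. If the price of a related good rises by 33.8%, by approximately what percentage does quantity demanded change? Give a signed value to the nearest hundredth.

-29.74

%ΔQ ≈ E × %ΔP_y = (-0.88) × (33.8%) ≈ -29.74%.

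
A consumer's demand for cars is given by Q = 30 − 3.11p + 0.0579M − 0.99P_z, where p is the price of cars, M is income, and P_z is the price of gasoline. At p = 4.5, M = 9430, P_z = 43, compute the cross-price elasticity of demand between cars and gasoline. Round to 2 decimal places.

-0.08

First evaluate Q: 30 − 3.11(4.5) + 0.0579(9430) − 0.99(43) = 30 − 13.995 + 545.997 − 42.57 = 519.432.
∂Q/∂P_z = −0.99, so E_xy = -0.99·(43/519.432) ≈ -0.08.
E_xy < 0: the goods are complements.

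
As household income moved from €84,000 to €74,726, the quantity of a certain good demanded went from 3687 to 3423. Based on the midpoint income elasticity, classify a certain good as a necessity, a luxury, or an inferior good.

necessity

%ΔQ = (3423 − 3687)/[(3687+3423)/2] = -264/3555 ≈ -0.0743.
%ΔY = (74,726 − 84,000)/[(84,000+74,726)/2] = -9274/79363 ≈ -0.1169.
E_I = %ΔQ/%ΔY ≈ 0.635.
E_I ∈ (0,1): normal good (necessity).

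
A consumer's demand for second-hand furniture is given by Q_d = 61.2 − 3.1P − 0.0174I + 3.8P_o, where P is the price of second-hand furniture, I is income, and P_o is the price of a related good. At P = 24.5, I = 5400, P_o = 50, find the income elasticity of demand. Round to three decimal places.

-1.156

Q_d = 61.2 − 3.1(24.5) − 0.0174(5400) + 3.8(50) = 61.2 − 75.95 − 93.96 + 190 = 81.29.
∂Q_d/∂I = −0.0174, so E_I = -0.0174·(5400/81.29) ≈ -1.156.
E_I < 0: inferior good.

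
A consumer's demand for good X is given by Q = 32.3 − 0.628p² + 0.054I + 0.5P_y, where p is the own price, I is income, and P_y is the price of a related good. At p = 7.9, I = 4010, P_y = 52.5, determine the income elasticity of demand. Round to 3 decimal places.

At the given point, Q = 32.3 − 0.628(7.9)² + 0.054(4010) + 0.5(52.5) = 32.3 − 39.1935 + 216.54 + 26.25 = 235.8965.
∂Q/∂I = +0.054, so E_I = 0.054·(4010/235.8965) ≈ 0.918.
E_I ∈ (0,1): normal good (necessity).

0.918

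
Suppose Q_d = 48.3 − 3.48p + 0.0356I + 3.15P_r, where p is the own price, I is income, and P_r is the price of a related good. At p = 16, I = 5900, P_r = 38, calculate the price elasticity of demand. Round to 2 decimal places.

-0.17

First evaluate Q_d: 48.3 − 3.48(16) + 0.0356(5900) + 3.15(38) = 48.3 − 55.68 + 210.04 + 119.7 = 322.36.
∂Q_d/∂p = −3.48, so E_p = (−3.48)·(16/322.36) ≈ -0.17.
|E_p| < 1: demand is inelastic.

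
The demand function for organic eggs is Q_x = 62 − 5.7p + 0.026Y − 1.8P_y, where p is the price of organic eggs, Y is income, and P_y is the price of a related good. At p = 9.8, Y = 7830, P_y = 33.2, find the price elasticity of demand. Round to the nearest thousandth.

Q_x = 62 − 5.7(9.8) + 0.026(7830) − 1.8(33.2) = 62 − 55.86 + 203.58 − 59.76 = 149.96.
∂Q_x/∂p = −5.7, so E_p = (−5.7)·(9.8/149.96) ≈ -0.372.
|E_p| < 1: demand is inelastic.

-0.372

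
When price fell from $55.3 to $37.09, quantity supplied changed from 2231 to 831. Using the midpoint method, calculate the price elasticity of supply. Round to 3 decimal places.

2.320

%ΔQ = (831 − 2231)/[(2231 + 831)/2] = -1400/1531 ≈ -0.9144.
%ΔP = (37.09 − 55.3)/[(55.3 + 37.09)/2] = -18.21/46.195 ≈ -0.3942.
Arc elasticity E = %ΔQ/%ΔP ≈ -0.9144/-0.3942 ≈ 2.320.
|E| > 1: supply is elastic over this range.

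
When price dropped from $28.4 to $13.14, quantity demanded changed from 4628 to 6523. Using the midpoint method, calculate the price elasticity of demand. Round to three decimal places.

-0.463

%ΔQ = (6523 − 4628)/[(4628 + 6523)/2] = 1895/5575.5 ≈ 0.3399.
%ΔP = (13.14 − 28.4)/[(28.4 + 13.14)/2] = -15.26/20.77 ≈ -0.7347.
Arc elasticity E = %ΔQ/%ΔP ≈ 0.3399/-0.7347 ≈ -0.463.
|E| < 1: demand is inelastic over this range.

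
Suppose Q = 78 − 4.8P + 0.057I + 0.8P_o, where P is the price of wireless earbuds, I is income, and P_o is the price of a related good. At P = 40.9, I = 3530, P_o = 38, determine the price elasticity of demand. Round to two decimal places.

Substituting, Q = 78 − 4.8(40.9) + 0.057(3530) + 0.8(38) = 78 − 196.32 + 201.21 + 30.4 = 113.29.
∂Q/∂P = −4.8, so E_p = (−4.8)·(40.9/113.29) ≈ -1.73.
|E_p| > 1: demand is elastic.

-1.73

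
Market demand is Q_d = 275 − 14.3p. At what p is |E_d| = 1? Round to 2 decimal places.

9.62

For linear demand Q_d = a − bp, E = −bp/(a − bp). |E| = 1 ⇒ bp = a − bp ⇒ p = a/(2b).
p = 275/(2·14.3) ≈ 9.62.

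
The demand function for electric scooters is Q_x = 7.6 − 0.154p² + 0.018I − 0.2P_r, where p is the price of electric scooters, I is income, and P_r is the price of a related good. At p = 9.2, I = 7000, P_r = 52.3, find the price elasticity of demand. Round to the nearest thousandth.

Evaluating quantity at (p, I, P_r) gives Q_x = 7.6 − 0.154(9.2)² + 0.018(7000) − 0.2(52.3) = 7.6 − 13.0346 + 126 − 10.46 = 110.1054.
∂Q_x/∂p = −2·0.154·p = -2.8336, so E_p = -2.8336·(9.2/110.1054) ≈ -0.237.
|E_p| < 1: demand is inelastic.

-0.237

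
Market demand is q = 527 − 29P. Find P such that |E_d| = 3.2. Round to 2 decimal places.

13.85

Set −bP/(a − bP) = −3.2 ⇒ bP = 3.2(a − bP) ⇒ bP(1+3.2) = 3.2·a.
P = 3.2·527/(29·4.2) ≈ 13.85.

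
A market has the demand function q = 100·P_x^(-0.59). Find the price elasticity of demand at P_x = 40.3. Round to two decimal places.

-0.59

For a Cobb–Douglas (constant-elasticity) form q = A·P_x^α·…, the elasticity with respect to P_x equals the exponent α at every point.
Here the exponent on P_x is -0.59, so the price elasticity of demand is -0.59.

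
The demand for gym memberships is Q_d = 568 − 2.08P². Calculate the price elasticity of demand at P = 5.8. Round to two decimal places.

-0.28

At P = 5.8, Q_d = 498.0288.
dQ_d/dP = −2·2.08·P = −24.128.
Point elasticity E = (dQ_d/dP)·(P/Q_d) = -24.128 × 5.8/498.0288 ≈ -0.28.
|E| < 1, so demand is inelastic at this price.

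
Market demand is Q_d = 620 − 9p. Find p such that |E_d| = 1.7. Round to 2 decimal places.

43.37

Set −bp/(a − bp) = −1.7 ⇒ bp = 1.7(a − bp) ⇒ bp(1+1.7) = 1.7·a.
p = 1.7·620/(9·2.7) ≈ 43.37.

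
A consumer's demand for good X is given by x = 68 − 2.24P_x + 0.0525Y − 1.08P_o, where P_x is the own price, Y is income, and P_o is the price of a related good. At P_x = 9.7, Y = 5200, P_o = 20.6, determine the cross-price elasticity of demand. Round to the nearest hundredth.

-0.07

At the given point, x = 68 − 2.24(9.7) + 0.0525(5200) − 1.08(20.6) = 68 − 21.728 + 273 − 22.248 = 297.024.
∂x/∂P_o = −1.08, so E_xy = -1.08·(20.6/297.024) ≈ -0.07.
E_xy < 0: the goods are complements.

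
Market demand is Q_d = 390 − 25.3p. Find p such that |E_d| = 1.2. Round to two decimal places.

Set −bp/(a − bp) = −1.2 ⇒ bp = 1.2(a − bp) ⇒ bp(1+1.2) = 1.2·a.
p = 1.2·390/(25.3·2.2) ≈ 8.41.

8.41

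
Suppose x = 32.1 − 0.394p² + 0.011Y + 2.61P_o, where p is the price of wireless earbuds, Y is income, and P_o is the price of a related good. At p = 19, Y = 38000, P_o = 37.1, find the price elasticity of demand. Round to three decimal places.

-0.703

At the given point, x = 32.1 − 0.394(19)² + 0.011(38000) + 2.61(37.1) = 32.1 − 142.234 + 418 + 96.831 = 404.697.
∂x/∂p = −2·0.394·p = -14.972, so E_p = -14.972·(19/404.697) ≈ -0.703.
|E_p| < 1: demand is inelastic.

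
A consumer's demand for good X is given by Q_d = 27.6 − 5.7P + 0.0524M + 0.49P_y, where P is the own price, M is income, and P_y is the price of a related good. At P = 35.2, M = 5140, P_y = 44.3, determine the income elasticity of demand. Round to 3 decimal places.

2.282

At the given point, Q_d = 27.6 − 5.7(35.2) + 0.0524(5140) + 0.49(44.3) = 27.6 − 200.64 + 269.336 + 21.707 = 118.003.
∂Q_d/∂M = +0.0524, so E_I = 0.0524·(5140/118.003) ≈ 2.282.
E_I > 1: normal good (luxury).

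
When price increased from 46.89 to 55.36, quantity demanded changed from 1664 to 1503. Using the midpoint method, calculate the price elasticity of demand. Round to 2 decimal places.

%ΔQ = (1503 − 1664)/[(1664 + 1503)/2] = -161/1583.5 ≈ -0.1017.
%Δp = (55.36 − 46.89)/[(46.89 + 55.36)/2] = 8.47/51.125 ≈ 0.1657.
Arc elasticity E = %ΔQ/%Δp ≈ -0.1017/0.1657 ≈ -0.61.
|E| < 1: demand is inelastic over this range.

-0.61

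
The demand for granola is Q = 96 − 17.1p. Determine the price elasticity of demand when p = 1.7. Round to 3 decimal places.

-0.434

At p = 1.7, Q = 66.93.
dQ/dp = −17.1.
Point elasticity E = (dQ/dp)·(p/Q) = -17.1 × 1.7/66.93 ≈ -0.434.
|E| < 1, so demand is inelastic at this price.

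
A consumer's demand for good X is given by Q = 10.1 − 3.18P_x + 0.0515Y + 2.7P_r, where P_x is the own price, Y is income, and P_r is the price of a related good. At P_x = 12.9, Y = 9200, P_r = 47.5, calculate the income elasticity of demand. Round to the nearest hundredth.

0.83

At the given point, Q = 10.1 − 3.18(12.9) + 0.0515(9200) + 2.7(47.5) = 10.1 − 41.022 + 473.8 + 128.25 = 571.128.
∂Q/∂Y = +0.0515, so E_I = 0.0515·(9200/571.128) ≈ 0.83.
E_I ∈ (0,1): normal good (necessity).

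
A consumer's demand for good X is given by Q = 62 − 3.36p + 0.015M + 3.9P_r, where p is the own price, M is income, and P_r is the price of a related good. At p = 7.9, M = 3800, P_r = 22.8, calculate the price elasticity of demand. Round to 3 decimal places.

-0.146

Evaluating quantity at (p, M, P_r) gives Q = 62 − 3.36(7.9) + 0.015(3800) + 3.9(22.8) = 62 − 26.544 + 57 + 88.92 = 181.376.
∂Q/∂p = −3.36, so E_p = (−3.36)·(7.9/181.376) ≈ -0.146.
|E_p| < 1: demand is inelastic.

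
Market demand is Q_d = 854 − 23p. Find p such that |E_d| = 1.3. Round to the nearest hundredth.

20.99

Set −bp/(a − bp) = −1.3 ⇒ bp = 1.3(a − bp) ⇒ bp(1+1.3) = 1.3·a.
p = 1.3·854/(23·2.3) ≈ 20.99.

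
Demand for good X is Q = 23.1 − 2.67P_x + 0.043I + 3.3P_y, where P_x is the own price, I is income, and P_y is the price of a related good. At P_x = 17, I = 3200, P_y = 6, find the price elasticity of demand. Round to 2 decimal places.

Q = 23.1 − 2.67(17) + 0.043(3200) + 3.3(6) = 23.1 − 45.39 + 137.6 + 19.8 = 135.11.
∂Q/∂P_x = −2.67, so E_p = (−2.67)·(17/135.11) ≈ -0.34.
|E_p| < 1: demand is inelastic.

-0.34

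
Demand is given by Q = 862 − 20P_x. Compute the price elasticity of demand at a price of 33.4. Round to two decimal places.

-3.44

At P_x = 33.4, Q = 194.
dQ/dP_x = −20.
Point elasticity E = (dQ/dP_x)·(P_x/Q) = -20 × 33.4/194 ≈ -3.44.
|E| > 1, so demand is elastic at this price.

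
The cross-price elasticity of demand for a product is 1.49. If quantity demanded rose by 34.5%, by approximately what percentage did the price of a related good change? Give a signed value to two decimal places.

23.15

%ΔQ ≈ E × %ΔP_y ⇒ %ΔP_y = %ΔQ / E = (34.5%)/(1.49) ≈ 23.15%.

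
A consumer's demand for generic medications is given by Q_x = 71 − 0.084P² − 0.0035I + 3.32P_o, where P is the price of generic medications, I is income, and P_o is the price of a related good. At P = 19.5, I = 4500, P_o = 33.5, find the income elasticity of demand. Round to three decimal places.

Q_x = 71 − 0.084(19.5)² − 0.0035(4500) + 3.32(33.5) = 71 − 31.941 − 15.75 + 111.22 = 134.529.
∂Q_x/∂I = −0.0035, so E_I = -0.0035·(4500/134.529) ≈ -0.117.
E_I < 0: inferior good.

-0.117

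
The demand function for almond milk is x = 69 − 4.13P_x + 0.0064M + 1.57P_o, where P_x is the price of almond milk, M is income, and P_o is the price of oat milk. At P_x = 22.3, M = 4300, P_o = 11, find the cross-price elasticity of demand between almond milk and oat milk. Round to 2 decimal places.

x = 69 − 4.13(22.3) + 0.0064(4300) + 1.57(11) = 69 − 92.099 + 27.52 + 17.27 = 21.691.
∂x/∂P_o = +1.57, so E_xy = 1.57·(11/21.691) ≈ 0.80.
E_xy > 0: the goods are substitutes.

0.80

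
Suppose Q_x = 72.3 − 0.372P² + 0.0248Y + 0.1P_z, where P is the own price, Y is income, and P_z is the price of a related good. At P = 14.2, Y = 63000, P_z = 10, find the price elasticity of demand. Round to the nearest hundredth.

-0.10

At the given point, Q_x = 72.3 − 0.372(14.2)² + 0.0248(63000) + 0.1(10) = 72.3 − 75.0101 + 1562.4 + 1 = 1560.6899.
∂Q_x/∂P = −2·0.372·P = -10.5648, so E_p = -10.5648·(14.2/1560.6899) ≈ -0.10.
|E_p| < 1: demand is inelastic.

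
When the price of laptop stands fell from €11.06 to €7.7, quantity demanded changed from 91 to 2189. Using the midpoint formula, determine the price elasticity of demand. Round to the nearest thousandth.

-5.138

%Δq = (2189 − 91)/[(91 + 2189)/2] = 2098/1140 ≈ 1.8404.
%Δp = (7.7 − 11.06)/[(11.06 + 7.7)/2] = -3.36/9.38 ≈ -0.3582.
Arc elasticity E = %Δq/%Δp ≈ 1.8404/-0.3582 ≈ -5.138.
|E| > 1: demand is elastic over this range.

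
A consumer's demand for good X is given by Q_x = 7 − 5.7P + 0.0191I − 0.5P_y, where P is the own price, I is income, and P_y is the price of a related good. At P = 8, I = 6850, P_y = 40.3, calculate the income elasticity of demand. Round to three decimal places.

1.815

Substituting, Q_x = 7 − 5.7(8) + 0.0191(6850) − 0.5(40.3) = 7 − 45.6 + 130.835 − 20.15 = 72.085.
∂Q_x/∂I = +0.0191, so E_I = 0.0191·(6850/72.085) ≈ 1.815.
E_I > 1: normal good (luxury).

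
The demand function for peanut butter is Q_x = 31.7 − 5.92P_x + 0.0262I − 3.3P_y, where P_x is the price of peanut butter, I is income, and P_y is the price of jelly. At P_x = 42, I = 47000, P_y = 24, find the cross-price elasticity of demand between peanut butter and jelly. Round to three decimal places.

-0.085

At the given point, Q_x = 31.7 − 5.92(42) + 0.0262(47000) − 3.3(24) = 31.7 − 248.64 + 1231.4 − 79.2 = 935.26.
∂Q_x/∂P_y = −3.3, so E_xy = -3.3·(24/935.26) ≈ -0.085.
E_xy < 0: the goods are complements.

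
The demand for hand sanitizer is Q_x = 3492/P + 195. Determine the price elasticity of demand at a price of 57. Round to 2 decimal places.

At P = 57, Q_x = 256.2632.
dQ_x/dP = −3492/P² = −1.0748.
Point elasticity E = (dQ_x/dP)·(P/Q_x) = -1.0748 × 57/256.2632 ≈ -0.24.
|E| < 1, so demand is inelastic at this price.

-0.24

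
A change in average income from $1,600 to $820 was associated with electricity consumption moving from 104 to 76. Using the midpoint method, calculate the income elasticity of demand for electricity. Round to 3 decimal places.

%ΔQ = (76 − 104)/[(104+76)/2] = -28/90 ≈ -0.3111.
%ΔY = (820 − 1,600)/[(1,600+820)/2] = -780/1210 ≈ -0.6446.
E_I = %ΔQ/%ΔY ≈ 0.483.
E_I ∈ (0,1): normal good (necessity).

0.483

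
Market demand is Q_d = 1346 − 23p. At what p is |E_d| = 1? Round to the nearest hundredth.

For linear demand Q_d = a − bp, E = −bp/(a − bp). |E| = 1 ⇒ bp = a − bp ⇒ p = a/(2b).
p = 1346/(2·23) ≈ 29.26.

29.26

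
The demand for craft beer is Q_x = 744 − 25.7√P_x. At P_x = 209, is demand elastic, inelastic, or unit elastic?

inelastic

At P_x = 209, Q_x = 372.4594.
dQ_x/dP_x = −25.7/(2√P_x) = −25.7/(2·14.4568).
Point elasticity E = (dQ_x/dP_x)·(P_x/Q_x) = -0.8889 × 209/372.4594 ≈ -0.499.
|E| ≈ 0.499 < 1, so demand is inelastic.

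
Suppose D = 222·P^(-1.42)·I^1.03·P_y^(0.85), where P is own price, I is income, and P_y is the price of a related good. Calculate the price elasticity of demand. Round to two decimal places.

For a Cobb–Douglas (constant-elasticity) form D = A·P^α·…, the elasticity with respect to P equals the exponent α at every point.
Here the exponent on P is -1.42, so the price elasticity of demand is -1.42.

-1.42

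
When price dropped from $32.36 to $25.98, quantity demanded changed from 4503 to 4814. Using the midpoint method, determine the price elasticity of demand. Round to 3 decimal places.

%ΔQ = (4814 − 4503)/[(4503 + 4814)/2] = 311/4658.5 ≈ 0.0668.
%Δp = (25.98 − 32.36)/[(32.36 + 25.98)/2] = -6.38/29.17 ≈ -0.2187.
Arc elasticity E = %ΔQ/%Δp ≈ 0.0668/-0.2187 ≈ -0.305.
|E| < 1: demand is inelastic over this range.

-0.305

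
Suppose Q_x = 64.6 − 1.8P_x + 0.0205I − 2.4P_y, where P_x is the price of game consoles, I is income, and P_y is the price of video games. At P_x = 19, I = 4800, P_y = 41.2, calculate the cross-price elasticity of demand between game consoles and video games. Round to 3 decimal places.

Substituting, Q_x = 64.6 − 1.8(19) + 0.0205(4800) − 2.4(41.2) = 64.6 − 34.2 + 98.4 − 98.88 = 29.92.
∂Q_x/∂P_y = −2.4, so E_xy = -2.4·(41.2/29.92) ≈ -3.305.
E_xy < 0: the goods are complements.

-3.305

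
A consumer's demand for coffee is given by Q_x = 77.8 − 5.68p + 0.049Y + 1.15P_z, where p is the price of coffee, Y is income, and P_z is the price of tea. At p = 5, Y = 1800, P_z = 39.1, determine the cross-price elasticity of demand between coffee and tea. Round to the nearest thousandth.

0.246

Q_x = 77.8 − 5.68(5) + 0.049(1800) + 1.15(39.1) = 77.8 − 28.4 + 88.2 + 44.965 = 182.565.
∂Q_x/∂P_z = +1.15, so E_xy = 1.15·(39.1/182.565) ≈ 0.246.
E_xy > 0: the goods are substitutes.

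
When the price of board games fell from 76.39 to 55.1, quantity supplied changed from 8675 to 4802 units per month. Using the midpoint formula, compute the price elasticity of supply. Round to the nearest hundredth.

%Δq = (4802 − 8675)/[(8675 + 4802)/2] = -3873/6738.5 ≈ -0.5748.
%Δp = (55.1 − 76.39)/[(76.39 + 55.1)/2] = -21.29/65.745 ≈ -0.3238.
Arc elasticity E = %Δq/%Δp ≈ -0.5748/-0.3238 ≈ 1.77.
|E| > 1: supply is elastic over this range.

1.77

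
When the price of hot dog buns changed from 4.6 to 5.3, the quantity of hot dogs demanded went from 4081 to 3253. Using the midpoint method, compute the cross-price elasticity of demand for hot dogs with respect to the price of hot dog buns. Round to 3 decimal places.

%ΔQ_x = (3253 − 4081)/[(4081+3253)/2] = -828/3667 ≈ -0.2258.
%ΔP_y = (5.3 − 4.6)/[(4.6+5.3)/2] ≈ 0.1414.
E_xy = -0.2258/0.1414 ≈ -1.597.
E_xy < 0, so hot dogs and hot dog buns are complements.

-1.597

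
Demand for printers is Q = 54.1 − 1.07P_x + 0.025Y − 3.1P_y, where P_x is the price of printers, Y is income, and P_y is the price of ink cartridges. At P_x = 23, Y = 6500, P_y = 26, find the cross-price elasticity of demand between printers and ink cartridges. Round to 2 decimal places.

Evaluating quantity at (P_x, Y, P_y) gives Q = 54.1 − 1.07(23) + 0.025(6500) − 3.1(26) = 54.1 − 24.61 + 162.5 − 80.6 = 111.39.
∂Q/∂P_y = −3.1, so E_xy = -3.1·(26/111.39) ≈ -0.72.
E_xy < 0: the goods are complements.

-0.72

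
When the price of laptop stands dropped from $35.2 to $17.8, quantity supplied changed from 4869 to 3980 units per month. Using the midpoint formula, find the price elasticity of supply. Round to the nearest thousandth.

0.306

%ΔQ = (3980 − 4869)/[(4869 + 3980)/2] = -889/4424.5 ≈ -0.2009.
%ΔP = (17.8 − 35.2)/[(35.2 + 17.8)/2] = -17.4/26.5 ≈ -0.6566.
Arc elasticity E = %ΔQ/%ΔP ≈ -0.2009/-0.6566 ≈ 0.306.
|E| < 1: supply is inelastic over this range.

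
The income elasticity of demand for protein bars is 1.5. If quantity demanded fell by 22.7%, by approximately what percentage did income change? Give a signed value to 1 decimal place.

-15.1

%ΔQ ≈ E × %ΔI ⇒ %ΔI = %ΔQ / E = (-22.7%)/(1.5) ≈ -15.1%.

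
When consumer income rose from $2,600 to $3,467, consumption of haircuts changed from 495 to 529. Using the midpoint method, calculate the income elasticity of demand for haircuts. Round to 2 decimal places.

%ΔQ = (529 − 495)/[(495+529)/2] = 34/512 ≈ 0.0664.
%ΔY = (3,467 − 2,600)/[(2,600+3,467)/2] = 867/3033.5 ≈ 0.2858.
E_I = %ΔQ/%ΔY ≈ 0.23.
E_I ∈ (0,1): normal good (necessity).

0.23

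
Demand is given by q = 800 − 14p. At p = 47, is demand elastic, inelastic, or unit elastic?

elastic

At p = 47, q = 142.
dq/dp = −14.
Point elasticity E = (dq/dp)·(p/q) = -14 × 47/142 ≈ -4.634.
|E| ≈ 4.634 > 1, so demand is elastic.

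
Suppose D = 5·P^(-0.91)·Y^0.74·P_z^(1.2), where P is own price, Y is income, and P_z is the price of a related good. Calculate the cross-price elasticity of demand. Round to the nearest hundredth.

1.20

For a Cobb–Douglas (constant-elasticity) form D = A·P_z^α·…, the elasticity with respect to P_z equals the exponent α at every point.
Here the exponent on P_z is 1.2, so the cross-price elasticity of demand is 1.20.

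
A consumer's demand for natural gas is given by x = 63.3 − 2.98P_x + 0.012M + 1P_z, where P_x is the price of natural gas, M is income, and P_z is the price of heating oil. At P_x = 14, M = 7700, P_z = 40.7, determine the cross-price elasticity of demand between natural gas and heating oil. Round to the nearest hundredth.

0.26

x = 63.3 − 2.98(14) + 0.012(7700) + 1(40.7) = 63.3 − 41.72 + 92.4 + 40.7 = 154.68.
∂x/∂P_z = +1, so E_xy = 1·(40.7/154.68) ≈ 0.26.
E_xy > 0: the goods are substitutes.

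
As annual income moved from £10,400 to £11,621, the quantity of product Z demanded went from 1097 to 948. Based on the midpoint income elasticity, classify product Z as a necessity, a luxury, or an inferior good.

%ΔQ = (948 − 1097)/[(1097+948)/2] = -149/1022.5 ≈ -0.1457.
%ΔY = (11,621 − 10,400)/[(10,400+11,621)/2] = 1221/11010.5 ≈ 0.1109.
E_I = %ΔQ/%ΔY ≈ -1.314.
E_I < 0: inferior good.

inferior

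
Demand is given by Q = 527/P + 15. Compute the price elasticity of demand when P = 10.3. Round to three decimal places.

At P = 10.3, Q = 66.165.
dQ/dP = −527/P² = −4.9675.
Point elasticity E = (dQ/dP)·(P/Q) = -4.9675 × 10.3/66.165 ≈ -0.773.
|E| < 1, so demand is inelastic at this price.

-0.773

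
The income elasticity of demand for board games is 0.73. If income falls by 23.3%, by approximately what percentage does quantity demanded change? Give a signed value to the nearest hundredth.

-17.01

%ΔQ ≈ E × %ΔI = (0.73) × (-23.3%) ≈ -17.01%.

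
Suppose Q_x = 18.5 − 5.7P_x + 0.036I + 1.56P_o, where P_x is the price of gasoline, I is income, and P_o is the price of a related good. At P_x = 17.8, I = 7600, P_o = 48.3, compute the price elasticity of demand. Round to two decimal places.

-0.38

First evaluate Q_x: 18.5 − 5.7(17.8) + 0.036(7600) + 1.56(48.3) = 18.5 − 101.46 + 273.6 + 75.348 = 265.988.
∂Q_x/∂P_x = −5.7, so E_p = (−5.7)·(17.8/265.988) ≈ -0.38.
|E_p| < 1: demand is inelastic.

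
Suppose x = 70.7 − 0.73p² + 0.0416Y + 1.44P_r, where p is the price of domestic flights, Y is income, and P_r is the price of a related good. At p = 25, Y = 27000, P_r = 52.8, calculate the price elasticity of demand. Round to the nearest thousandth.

-1.121

Substituting, x = 70.7 − 0.73(25)² + 0.0416(27000) + 1.44(52.8) = 70.7 − 456.25 + 1123.2 + 76.032 = 813.682.
∂x/∂p = −2·0.73·p = -36.5, so E_p = -36.5·(25/813.682) ≈ -1.121.
|E_p| > 1: demand is elastic.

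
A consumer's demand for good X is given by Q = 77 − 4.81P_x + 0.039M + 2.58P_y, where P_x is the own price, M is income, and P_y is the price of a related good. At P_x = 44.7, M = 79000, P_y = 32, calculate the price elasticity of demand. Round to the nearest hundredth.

First evaluate Q: 77 − 4.81(44.7) + 0.039(79000) + 2.58(32) = 77 − 215.007 + 3081 + 82.56 = 3025.553.
∂Q/∂P_x = −4.81, so E_p = (−4.81)·(44.7/3025.553) ≈ -0.07.
|E_p| < 1: demand is inelastic.

-0.07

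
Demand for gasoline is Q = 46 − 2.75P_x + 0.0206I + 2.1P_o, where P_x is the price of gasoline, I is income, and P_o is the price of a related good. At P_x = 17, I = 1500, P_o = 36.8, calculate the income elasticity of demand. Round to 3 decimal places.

Q = 46 − 2.75(17) + 0.0206(1500) + 2.1(36.8) = 46 − 46.75 + 30.9 + 77.28 = 107.43.
∂Q/∂I = +0.0206, so E_I = 0.0206·(1500/107.43) ≈ 0.288.
E_I ∈ (0,1): normal good (necessity).

0.288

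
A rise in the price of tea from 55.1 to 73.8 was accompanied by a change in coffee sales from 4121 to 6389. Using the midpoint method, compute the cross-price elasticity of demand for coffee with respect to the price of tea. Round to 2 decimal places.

1.49

%ΔQ_x = (6389 − 4121)/[(4121+6389)/2] = 2268/5255 ≈ 0.4316.
%ΔP_y = (73.8 − 55.1)/[(55.1+73.8)/2] ≈ 0.2901.
E_xy = 0.4316/0.2901 ≈ 1.49.
E_xy > 0, so coffee and tea are substitutes.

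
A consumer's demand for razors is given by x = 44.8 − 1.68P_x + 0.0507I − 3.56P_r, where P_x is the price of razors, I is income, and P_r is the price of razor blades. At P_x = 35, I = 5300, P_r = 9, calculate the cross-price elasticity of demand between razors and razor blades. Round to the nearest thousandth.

Substituting, x = 44.8 − 1.68(35) + 0.0507(5300) − 3.56(9) = 44.8 − 58.8 + 268.71 − 32.04 = 222.67.
∂x/∂P_r = −3.56, so E_xy = -3.56·(9/222.67) ≈ -0.144.
E_xy < 0: the goods are complements.

-0.144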